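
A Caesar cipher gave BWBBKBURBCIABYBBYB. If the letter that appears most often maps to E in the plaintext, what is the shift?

The most frequent ciphertext letter is B (appears 9 times).
B is position 1; E is position 4.
Shift = -3≡23.

23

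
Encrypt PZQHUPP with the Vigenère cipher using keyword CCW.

Repeat the key across the message: CCWCCWC
P(15)+C(2): 17 → R
Z(25)+C(2): 27≡1 → B
Q(16)+W(22): 38≡12 → M
H(7)+C(2): 9 → J
U(20)+C(2): 22 → W
P(15)+W(22): 37≡11 → L
P(15)+C(2): 17 → R

RBMJWLR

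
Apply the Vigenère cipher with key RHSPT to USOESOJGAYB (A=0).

Repeat the key across the message: RHSPTRHSPTR
U(20)+R(17): 37≡11 → L
S(18)+H(7): 25 → Z
O(14)+S(18): 32≡6 → G
E(4)+P(15): 19 → T
S(18)+T(19): 37≡11 → L
O(14)+R(17): 31≡5 → F
J(9)+H(7): 16 → Q
G(6)+S(18): 24 → Y
A(0)+P(15): 15 → P
Y(24)+T(19): 43≡17 → R
B(1)+R(17): 18 → S

LZGTLFQYPRS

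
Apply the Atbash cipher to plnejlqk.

p(15) → k(10)
l(11) → o(14)
n(13) → m(12)
e(4) → v(21)
j(9) → q(16)
l(11) → o(14)
q(16) → j(9)
k(10) → p(15)

komvqojp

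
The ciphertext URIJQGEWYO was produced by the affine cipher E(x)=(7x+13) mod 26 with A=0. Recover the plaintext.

The inverse of 7 mod 26 is 15, since 7·15=105≡1. Apply D(y)=15·(y−13) mod 26:
U(20): 15·(20−13)=105≡1 → B
R(17): 15·(17−13)=60≡8 → I
I(8): 15·(8−13)=-75≡3 → D
J(9): 15·(9−13)=-60≡18 → S
Q(16): 15·(16−13)=45≡19 → T
G(6): 15·(6−13)=-105≡25 → Z
E(4): 15·(4−13)=-135≡21 → V
W(22): 15·(22−13)=135≡5 → F
Y(24): 15·(24−13)=165≡9 → J
O(14): 15·(14−13)=15 → P

BIDSTZVFJP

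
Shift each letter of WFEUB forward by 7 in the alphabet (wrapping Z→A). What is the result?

DMLBI

W(22): 22+7=29≡3 → D
F(5): 5+7=12 → M
E(4): 4+7=11 → L
U(20): 20+7=27≡1 → B
B(1): 1+7=8 → I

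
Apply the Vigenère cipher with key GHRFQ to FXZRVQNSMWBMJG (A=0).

LEQWLWUJRMHTAL

Repeat the key across the message: GHRFQGHRFQGHRF
F(5)+G(6): 11 → L
X(23)+H(7): 30≡4 → E
Z(25)+R(17): 42≡16 → Q
R(17)+F(5): 22 → W
V(21)+Q(16): 37≡11 → L
Q(16)+G(6): 22 → W
N(13)+H(7): 20 → U
S(18)+R(17): 35≡9 → J
M(12)+F(5): 17 → R
W(22)+Q(16): 38≡12 → M
B(1)+G(6): 7 → H
M(12)+H(7): 19 → T
J(9)+R(17): 26≡0 → A
G(6)+F(5): 11 → L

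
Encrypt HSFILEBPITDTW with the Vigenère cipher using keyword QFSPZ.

Repeat the key across the message: QFSPZQFSPZQFS
H(7)+Q(16): 23 → X
S(18)+F(5): 23 → X
F(5)+S(18): 23 → X
I(8)+P(15): 23 → X
L(11)+Z(25): 36≡10 → K
E(4)+Q(16): 20 → U
B(1)+F(5): 6 → G
P(15)+S(18): 33≡7 → H
I(8)+P(15): 23 → X
T(19)+Z(25): 44≡18 → S
D(3)+Q(16): 19 → T
T(19)+F(5): 24 → Y
W(22)+S(18): 40≡14 → O

XXXXKUGHXSTYO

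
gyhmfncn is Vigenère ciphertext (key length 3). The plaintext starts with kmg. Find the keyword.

wmb

Subtract each crib letter from the matching ciphertext letter (mod 26):
g(6)−k(10)=-4≡22 → w
y(24)−m(12)=12 → m
h(7)−g(6)=1 → b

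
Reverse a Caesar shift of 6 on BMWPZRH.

VGQJTLB

B(1): 1−6=-5≡21 → V
M(12): 12−6=6 → G
W(22): 22−6=16 → Q
P(15): 15−6=9 → J
Z(25): 25−6=19 → T
R(17): 17−6=11 → L
H(7): 7−6=1 → B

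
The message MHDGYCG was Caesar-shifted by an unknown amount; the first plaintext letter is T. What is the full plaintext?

TOKNFJN

From the crib: M(12)−T(19)=-7≡19, so the shift is 19.
Subtract 19 from each ciphertext letter:
M(12): 12−19=-7≡19 → T
H(7): 7−19=-12≡14 → O
D(3): 3−19=-16≡10 → K
G(6): 6−19=-13≡13 → N
Y(24): 24−19=5 → F
C(2): 2−19=-17≡9 → J
G(6): 6−19=-13≡13 → N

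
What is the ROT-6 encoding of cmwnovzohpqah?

isctubfunvwgn

c(2): 2+6=8 → i
m(12): 12+6=18 → s
w(22): 22+6=28≡2 → c
n(13): 13+6=19 → t
o(14): 14+6=20 → u
v(21): 21+6=27≡1 → b
z(25): 25+6=31≡5 → f
o(14): 14+6=20 → u
h(7): 7+6=13 → n
p(15): 15+6=21 → v
q(16): 16+6=22 → w
a(0): 0+6=6 → g
h(7): 7+6=13 → n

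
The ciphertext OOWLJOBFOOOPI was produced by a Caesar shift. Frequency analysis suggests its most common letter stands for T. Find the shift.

The most frequent ciphertext letter is O (appears 6 times).
O is position 14; T is position 19.
Shift = -5≡21.

21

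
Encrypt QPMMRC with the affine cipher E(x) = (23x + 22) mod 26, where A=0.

ADMMXQ

Q(16): 23·16+22=390≡0 → A
P(15): 23·15+22=367≡3 → D
M(12): 23·12+22=298≡12 → M
M(12): 23·12+22=298≡12 → M
R(17): 23·17+22=413≡23 → X
C(2): 23·2+22=68≡16 → Q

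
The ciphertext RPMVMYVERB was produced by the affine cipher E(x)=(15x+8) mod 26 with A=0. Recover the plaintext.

LXCNCINYLD

The inverse of 15 mod 26 is 7, since 15·7=105≡1. Apply D(y)=7·(y−8) mod 26:
R(17): 7·(17−8)=63≡11 → L
P(15): 7·(15−8)=49≡23 → X
M(12): 7·(12−8)=28≡2 → C
V(21): 7·(21−8)=91≡13 → N
M(12): 7·(12−8)=28≡2 → C
Y(24): 7·(24−8)=112≡8 → I
V(21): 7·(21−8)=91≡13 → N
E(4): 7·(4−8)=-28≡24 → Y
R(17): 7·(17−8)=63≡11 → L
B(1): 7·(1−8)=-49≡3 → D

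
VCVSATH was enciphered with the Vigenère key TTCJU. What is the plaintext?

CJTJGAO

Repeat the key across the ciphertext: TTCJUTT
V(21)−T(19): 2 → C
C(2)−T(19): -17≡9 → J
V(21)−C(2): 19 → T
S(18)−J(9): 9 → J
A(0)−U(20): -20≡6 → G
T(19)−T(19): 0 → A
H(7)−T(19): -12≡14 → O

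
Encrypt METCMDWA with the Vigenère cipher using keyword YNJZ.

Repeat the key across the message: YNJZYNJZ
M(12)+Y(24): 36≡10 → K
E(4)+N(13): 17 → R
T(19)+J(9): 28≡2 → C
C(2)+Z(25): 27≡1 → B
M(12)+Y(24): 36≡10 → K
D(3)+N(13): 16 → Q
W(22)+J(9): 31≡5 → F
A(0)+Z(25): 25 → Z

KRCBKQFZ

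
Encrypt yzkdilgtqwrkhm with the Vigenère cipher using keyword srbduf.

qqlgcqykrzlpzd

Repeat the key across the message: srbdufsrbdufsr
y(24)+s(18): 42≡16 → q
z(25)+r(17): 42≡16 → q
k(10)+b(1): 11 → l
d(3)+d(3): 6 → g
i(8)+u(20): 28≡2 → c
l(11)+f(5): 16 → q
g(6)+s(18): 24 → y
t(19)+r(17): 36≡10 → k
q(16)+b(1): 17 → r
w(22)+d(3): 25 → z
r(17)+u(20): 37≡11 → l
k(10)+f(5): 15 → p
h(7)+s(18): 25 → z
m(12)+r(17): 29≡3 → d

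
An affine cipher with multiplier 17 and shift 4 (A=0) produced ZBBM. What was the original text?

The inverse of 17 mod 26 is 23, since 17·23=391≡1. Apply D(y)=23·(y−4) mod 26:
Z(25): 23·(25−4)=483≡15 → P
B(1): 23·(1−4)=-69≡9 → J
B(1): 23·(1−4)=-69≡9 → J
M(12): 23·(12−4)=184≡2 → C

PJJC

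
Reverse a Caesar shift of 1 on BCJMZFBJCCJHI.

B(1): 1−1=0 → A
C(2): 2−1=1 → B
J(9): 9−1=8 → I
M(12): 12−1=11 → L
Z(25): 25−1=24 → Y
F(5): 5−1=4 → E
B(1): 1−1=0 → A
J(9): 9−1=8 → I
C(2): 2−1=1 → B
C(2): 2−1=1 → B
J(9): 9−1=8 → I
H(7): 7−1=6 → G
I(8): 8−1=7 → H

ABILYEAIBBIGH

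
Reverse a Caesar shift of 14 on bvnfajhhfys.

b(1): 1−14=-13≡13 → n
v(21): 21−14=7 → h
n(13): 13−14=-1≡25 → z
f(5): 5−14=-9≡17 → r
a(0): 0−14=-14≡12 → m
j(9): 9−14=-5≡21 → v
h(7): 7−14=-7≡19 → t
h(7): 7−14=-7≡19 → t
f(5): 5−14=-9≡17 → r
y(24): 24−14=10 → k
s(18): 18−14=4 → e

nhzrmvttrke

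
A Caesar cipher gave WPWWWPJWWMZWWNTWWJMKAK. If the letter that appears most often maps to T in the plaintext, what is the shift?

The most frequent ciphertext letter is W (appears 10 times).
W is position 22; T is position 19.
Shift = 3.

3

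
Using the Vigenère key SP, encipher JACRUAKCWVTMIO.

BPUGMPCROKLBAD

Repeat the key across the message: SPSPSPSPSPSPSP
J(9)+S(18): 27≡1 → B
A(0)+P(15): 15 → P
C(2)+S(18): 20 → U
R(17)+P(15): 32≡6 → G
U(20)+S(18): 38≡12 → M
A(0)+P(15): 15 → P
K(10)+S(18): 28≡2 → C
C(2)+P(15): 17 → R
W(22)+S(18): 40≡14 → O
V(21)+P(15): 36≡10 → K
T(19)+S(18): 37≡11 → L
M(12)+P(15): 27≡1 → B
I(8)+S(18): 26≡0 → A
O(14)+P(15): 29≡3 → D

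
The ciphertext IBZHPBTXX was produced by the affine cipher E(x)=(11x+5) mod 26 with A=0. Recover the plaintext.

The inverse of 11 mod 26 is 19, since 11·19=209≡1. Apply D(y)=19·(y−5) mod 26:
I(8): 19·(8−5)=57≡5 → F
B(1): 19·(1−5)=-76≡2 → C
Z(25): 19·(25−5)=380≡16 → Q
H(7): 19·(7−5)=38≡12 → M
P(15): 19·(15−5)=190≡8 → I
B(1): 19·(1−5)=-76≡2 → C
T(19): 19·(19−5)=266≡6 → G
X(23): 19·(23−5)=342≡4 → E
X(23): 19·(23−5)=342≡4 → E

FCQMICGEE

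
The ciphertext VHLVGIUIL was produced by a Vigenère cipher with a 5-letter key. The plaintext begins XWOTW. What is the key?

Subtract each crib letter from the matching ciphertext letter (mod 26):
V(21)−X(23)=-2≡24 → Y
H(7)−W(22)=-15≡11 → L
L(11)−O(14)=-3≡23 → X
V(21)−T(19)=2 → C
G(6)−W(22)=-16≡10 → K

YLXCK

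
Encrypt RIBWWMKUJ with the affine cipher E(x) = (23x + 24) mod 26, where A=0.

ZAVKKOUQX

R(17): 23·17+24=415≡25 → Z
I(8): 23·8+24=208≡0 → A
B(1): 23·1+24=47≡21 → V
W(22): 23·22+24=530≡10 → K
W(22): 23·22+24=530≡10 → K
M(12): 23·12+24=300≡14 → O
K(10): 23·10+24=254≡20 → U
U(20): 23·20+24=484≡16 → Q
J(9): 23·9+24=231≡23 → X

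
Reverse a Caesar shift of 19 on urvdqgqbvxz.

byckxnxiceg

u(20): 20−19=1 → b
r(17): 17−19=-2≡24 → y
v(21): 21−19=2 → c
d(3): 3−19=-16≡10 → k
q(16): 16−19=-3≡23 → x
g(6): 6−19=-13≡13 → n
q(16): 16−19=-3≡23 → x
b(1): 1−19=-18≡8 → i
v(21): 21−19=2 → c
x(23): 23−19=4 → e
z(25): 25−19=6 → g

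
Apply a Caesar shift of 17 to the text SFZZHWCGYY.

JWQQYNTXPP

S(18): 18+17=35≡9 → J
F(5): 5+17=22 → W
Z(25): 25+17=42≡16 → Q
Z(25): 25+17=42≡16 → Q
H(7): 7+17=24 → Y
W(22): 22+17=39≡13 → N
C(2): 2+17=19 → T
G(6): 6+17=23 → X
Y(24): 24+17=41≡15 → P
Y(24): 24+17=41≡15 → P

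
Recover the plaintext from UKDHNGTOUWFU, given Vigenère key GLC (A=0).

Repeat the key across the ciphertext: GLCGLCGLCGLC
U(20)−G(6): 14 → O
K(10)−L(11): -1≡25 → Z
D(3)−C(2): 1 → B
H(7)−G(6): 1 → B
N(13)−L(11): 2 → C
G(6)−C(2): 4 → E
T(19)−G(6): 13 → N
O(14)−L(11): 3 → D
U(20)−C(2): 18 → S
W(22)−G(6): 16 → Q
F(5)−L(11): -6≡20 → U
U(20)−C(2): 18 → S

OZBBCENDSQUS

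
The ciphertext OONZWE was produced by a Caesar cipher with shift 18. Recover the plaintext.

WWVHEM

O(14): 14−18=-4≡22 → W
O(14): 14−18=-4≡22 → W
N(13): 13−18=-5≡21 → V
Z(25): 25−18=7 → H
W(22): 22−18=4 → E
E(4): 4−18=-14≡12 → M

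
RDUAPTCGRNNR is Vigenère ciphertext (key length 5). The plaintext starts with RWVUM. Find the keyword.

AHZGD

Subtract each crib letter from the matching ciphertext letter (mod 26):
R(17)−R(17)=0 → A
D(3)−W(22)=-19≡7 → H
U(20)−V(21)=-1≡25 → Z
A(0)−U(20)=-20≡6 → G
P(15)−M(12)=3 → D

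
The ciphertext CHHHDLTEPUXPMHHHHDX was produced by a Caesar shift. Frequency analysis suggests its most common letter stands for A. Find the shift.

The most frequent ciphertext letter is H (appears 7 times).
H is position 7; A is position 0.
Shift = 7.

7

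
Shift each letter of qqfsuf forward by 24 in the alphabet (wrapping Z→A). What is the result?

oodqsd

q(16): 16+24=40≡14 → o
q(16): 16+24=40≡14 → o
f(5): 5+24=29≡3 → d
s(18): 18+24=42≡16 → q
u(20): 20+24=44≡18 → s
f(5): 5+24=29≡3 → d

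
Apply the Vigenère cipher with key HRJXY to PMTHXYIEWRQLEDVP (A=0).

Repeat the key across the message: HRJXYHRJXYHRJXYH
P(15)+H(7): 22 → W
M(12)+R(17): 29≡3 → D
T(19)+J(9): 28≡2 → C
H(7)+X(23): 30≡4 → E
X(23)+Y(24): 47≡21 → V
Y(24)+H(7): 31≡5 → F
I(8)+R(17): 25 → Z
E(4)+J(9): 13 → N
W(22)+X(23): 45≡19 → T
R(17)+Y(24): 41≡15 → P
Q(16)+H(7): 23 → X
L(11)+R(17): 28≡2 → C
E(4)+J(9): 13 → N
D(3)+X(23): 26≡0 → A
V(21)+Y(24): 45≡19 → T
P(15)+H(7): 22 → W

WDCEVFZNTPXCNATW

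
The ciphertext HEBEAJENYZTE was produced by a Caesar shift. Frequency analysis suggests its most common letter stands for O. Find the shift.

The most frequent ciphertext letter is E (appears 4 times).
E is position 4; O is position 14.
Shift = -10≡16.

16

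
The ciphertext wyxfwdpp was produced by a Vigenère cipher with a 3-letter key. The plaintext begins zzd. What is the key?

Subtract each crib letter from the matching ciphertext letter (mod 26):
w(22)−z(25)=-3≡23 → x
y(24)−z(25)=-1≡25 → z
x(23)−d(3)=20 → u

xzu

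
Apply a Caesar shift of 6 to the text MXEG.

M(12): 12+6=18 → S
X(23): 23+6=29≡3 → D
E(4): 4+6=10 → K
G(6): 6+6=12 → M

SDKM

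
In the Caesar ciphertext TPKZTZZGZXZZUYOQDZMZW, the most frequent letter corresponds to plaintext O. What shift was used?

11

The most frequent ciphertext letter is Z (appears 8 times).
Z is position 25; O is position 14.
Shift = 11.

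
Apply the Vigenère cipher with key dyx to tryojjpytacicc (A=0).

wpvrhgswqdaffa

Repeat the key across the message: dyxdyxdyxdyxdy
t(19)+d(3): 22 → w
r(17)+y(24): 41≡15 → p
y(24)+x(23): 47≡21 → v
o(14)+d(3): 17 → r
j(9)+y(24): 33≡7 → h
j(9)+x(23): 32≡6 → g
p(15)+d(3): 18 → s
y(24)+y(24): 48≡22 → w
t(19)+x(23): 42≡16 → q
a(0)+d(3): 3 → d
c(2)+y(24): 26≡0 → a
i(8)+x(23): 31≡5 → f
c(2)+d(3): 5 → f
c(2)+y(24): 26≡0 → a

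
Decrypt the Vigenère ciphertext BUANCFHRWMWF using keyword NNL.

Repeat the key across the ciphertext: NNLNNLNNLNNL
B(1)−N(13): -12≡14 → O
U(20)−N(13): 7 → H
A(0)−L(11): -11≡15 → P
N(13)−N(13): 0 → A
C(2)−N(13): -11≡15 → P
F(5)−L(11): -6≡20 → U
H(7)−N(13): -6≡20 → U
R(17)−N(13): 4 → E
W(22)−L(11): 11 → L
M(12)−N(13): -1≡25 → Z
W(22)−N(13): 9 → J
F(5)−L(11): -6≡20 → U

OHPAPUUELZJU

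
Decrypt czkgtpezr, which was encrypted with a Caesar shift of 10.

c(2): 2−10=-8≡18 → s
z(25): 25−10=15 → p
k(10): 10−10=0 → a
g(6): 6−10=-4≡22 → w
t(19): 19−10=9 → j
p(15): 15−10=5 → f
e(4): 4−10=-6≡20 → u
z(25): 25−10=15 → p
r(17): 17−10=7 → h

spawjfuph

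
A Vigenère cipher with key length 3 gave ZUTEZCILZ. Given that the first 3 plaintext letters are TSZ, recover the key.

GCU

Subtract each crib letter from the matching ciphertext letter (mod 26):
Z(25)−T(19)=6 → G
U(20)−S(18)=2 → C
T(19)−Z(25)=-6≡20 → U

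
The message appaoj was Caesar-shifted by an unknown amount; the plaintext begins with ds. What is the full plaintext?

dssdrm

From the crib: a(0)−d(3)=-3≡23, so the shift is 23.
Subtract 23 from each ciphertext letter:
a(0): 0−23=-23≡3 → d
p(15): 15−23=-8≡18 → s
p(15): 15−23=-8≡18 → s
a(0): 0−23=-23≡3 → d
o(14): 14−23=-9≡17 → r
j(9): 9−23=-14≡12 → m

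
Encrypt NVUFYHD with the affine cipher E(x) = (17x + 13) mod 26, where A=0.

N(13): 17·13+13=234≡0 → A
V(21): 17·21+13=370≡6 → G
U(20): 17·20+13=353≡15 → P
F(5): 17·5+13=98≡20 → U
Y(24): 17·24+13=421≡5 → F
H(7): 17·7+13=132≡2 → C
D(3): 17·3+13=64≡12 → M

AGPUFCM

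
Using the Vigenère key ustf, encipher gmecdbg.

aexhxtz

Repeat the key across the message: ustfust
g(6)+u(20): 26≡0 → a
m(12)+s(18): 30≡4 → e
e(4)+t(19): 23 → x
c(2)+f(5): 7 → h
d(3)+u(20): 23 → x
b(1)+s(18): 19 → t
g(6)+t(19): 25 → z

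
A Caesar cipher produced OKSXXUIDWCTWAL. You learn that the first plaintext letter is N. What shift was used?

1

From the crib: O(14)−N(13)=1, so the shift is 1.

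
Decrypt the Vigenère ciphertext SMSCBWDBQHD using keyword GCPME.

MKDQXQBMEDX

Repeat the key across the ciphertext: GCPMEGCPMEG
S(18)−G(6): 12 → M
M(12)−C(2): 10 → K
S(18)−P(15): 3 → D
C(2)−M(12): -10≡16 → Q
B(1)−E(4): -3≡23 → X
W(22)−G(6): 16 → Q
D(3)−C(2): 1 → B
B(1)−P(15): -14≡12 → M
Q(16)−M(12): 4 → E
H(7)−E(4): 3 → D
D(3)−G(6): -3≡23 → X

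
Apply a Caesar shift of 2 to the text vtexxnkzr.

v(21): 21+2=23 → x
t(19): 19+2=21 → v
e(4): 4+2=6 → g
x(23): 23+2=25 → z
x(23): 23+2=25 → z
n(13): 13+2=15 → p
k(10): 10+2=12 → m
z(25): 25+2=27≡1 → b
r(17): 17+2=19 → t

xvgzzpmbt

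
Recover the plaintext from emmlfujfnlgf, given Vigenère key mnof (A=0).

Repeat the key across the ciphertext: mnofmnofmnof
e(4)−m(12): -8≡18 → s
m(12)−n(13): -1≡25 → z
m(12)−o(14): -2≡24 → y
l(11)−f(5): 6 → g
f(5)−m(12): -7≡19 → t
u(20)−n(13): 7 → h
j(9)−o(14): -5≡21 → v
f(5)−f(5): 0 → a
n(13)−m(12): 1 → b
l(11)−n(13): -2≡24 → y
g(6)−o(14): -8≡18 → s
f(5)−f(5): 0 → a

szygthvabysa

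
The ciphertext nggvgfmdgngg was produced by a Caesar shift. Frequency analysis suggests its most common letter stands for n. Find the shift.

The most frequent ciphertext letter is g (appears 6 times).
g is position 6; n is position 13.
Shift = -7≡19.

19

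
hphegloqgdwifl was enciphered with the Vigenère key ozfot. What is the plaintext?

tqcqnxplskijax

Repeat the key across the ciphertext: ozfotozfotozfo
h(7)−o(14): -7≡19 → t
p(15)−z(25): -10≡16 → q
h(7)−f(5): 2 → c
e(4)−o(14): -10≡16 → q
g(6)−t(19): -13≡13 → n
l(11)−o(14): -3≡23 → x
o(14)−z(25): -11≡15 → p
q(16)−f(5): 11 → l
g(6)−o(14): -8≡18 → s
d(3)−t(19): -16≡10 → k
w(22)−o(14): 8 → i
i(8)−z(25): -17≡9 → j
f(5)−f(5): 0 → a
l(11)−o(14): -3≡23 → x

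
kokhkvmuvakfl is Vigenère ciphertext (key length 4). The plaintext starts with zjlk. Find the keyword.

lfzx

Subtract each crib letter from the matching ciphertext letter (mod 26):
k(10)−z(25)=-15≡11 → l
o(14)−j(9)=5 → f
k(10)−l(11)=-1≡25 → z
h(7)−k(10)=-3≡23 → x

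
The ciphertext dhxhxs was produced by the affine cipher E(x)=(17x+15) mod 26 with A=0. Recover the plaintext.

The inverse of 17 mod 26 is 23, since 17·23=391≡1. Apply D(y)=23·(y−15) mod 26:
d(3): 23·(3−15)=-276≡10 → k
h(7): 23·(7−15)=-184≡24 → y
x(23): 23·(23−15)=184≡2 → c
h(7): 23·(7−15)=-184≡24 → y
x(23): 23·(23−15)=184≡2 → c
s(18): 23·(18−15)=69≡17 → r

kycycr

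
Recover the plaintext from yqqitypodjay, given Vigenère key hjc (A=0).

Repeat the key across the ciphertext: hjchjchjchjc
y(24)−h(7): 17 → r
q(16)−j(9): 7 → h
q(16)−c(2): 14 → o
i(8)−h(7): 1 → b
t(19)−j(9): 10 → k
y(24)−c(2): 22 → w
p(15)−h(7): 8 → i
o(14)−j(9): 5 → f
d(3)−c(2): 1 → b
j(9)−h(7): 2 → c
a(0)−j(9): -9≡17 → r
y(24)−c(2): 22 → w

rhobkwifbcrw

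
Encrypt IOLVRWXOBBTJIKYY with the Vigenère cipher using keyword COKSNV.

Repeat the key across the message: COKSNVCOKSNVCOKS
I(8)+C(2): 10 → K
O(14)+O(14): 28≡2 → C
L(11)+K(10): 21 → V
V(21)+S(18): 39≡13 → N
R(17)+N(13): 30≡4 → E
W(22)+V(21): 43≡17 → R
X(23)+C(2): 25 → Z
O(14)+O(14): 28≡2 → C
B(1)+K(10): 11 → L
B(1)+S(18): 19 → T
T(19)+N(13): 32≡6 → G
J(9)+V(21): 30≡4 → E
I(8)+C(2): 10 → K
K(10)+O(14): 24 → Y
Y(24)+K(10): 34≡8 → I
Y(24)+S(18): 42≡16 → Q

KCVNERZCLTGEKYIQ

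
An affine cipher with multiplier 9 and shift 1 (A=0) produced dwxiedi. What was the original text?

The inverse of 9 mod 26 is 3, since 9·3=27≡1. Apply D(y)=3·(y−1) mod 26:
d(3): 3·(3−1)=6 → g
w(22): 3·(22−1)=63≡11 → l
x(23): 3·(23−1)=66≡14 → o
i(8): 3·(8−1)=21 → v
e(4): 3·(4−1)=9 → j
d(3): 3·(3−1)=6 → g
i(8): 3·(8−1)=21 → v

glovjgv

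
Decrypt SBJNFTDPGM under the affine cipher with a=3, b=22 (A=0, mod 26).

QTNXDZLPMO

The inverse of 3 mod 26 is 9, since 3·9=27≡1. Apply D(y)=9·(y−22) mod 26:
S(18): 9·(18−22)=-36≡16 → Q
B(1): 9·(1−22)=-189≡19 → T
J(9): 9·(9−22)=-117≡13 → N
N(13): 9·(13−22)=-81≡23 → X
F(5): 9·(5−22)=-153≡3 → D
T(19): 9·(19−22)=-27≡25 → Z
D(3): 9·(3−22)=-171≡11 → L
P(15): 9·(15−22)=-63≡15 → P
G(6): 9·(6−22)=-144≡12 → M
M(12): 9·(12−22)=-90≡14 → O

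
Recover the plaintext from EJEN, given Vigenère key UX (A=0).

KMKQ

Repeat the key across the ciphertext: UXUX
E(4)−U(20): -16≡10 → K
J(9)−X(23): -14≡12 → M
E(4)−U(20): -16≡10 → K
N(13)−X(23): -10≡16 → Q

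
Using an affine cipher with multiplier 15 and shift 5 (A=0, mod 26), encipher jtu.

j(9): 15·9+5=140≡10 → k
t(19): 15·19+5=290≡4 → e
u(20): 15·20+5=305≡19 → t

ket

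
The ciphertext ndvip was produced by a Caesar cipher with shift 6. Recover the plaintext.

hxpcj

n(13): 13−6=7 → h
d(3): 3−6=-3≡23 → x
v(21): 21−6=15 → p
i(8): 8−6=2 → c
p(15): 15−6=9 → j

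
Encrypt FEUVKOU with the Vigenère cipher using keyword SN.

Repeat the key across the message: SNSNSNS
F(5)+S(18): 23 → X
E(4)+N(13): 17 → R
U(20)+S(18): 38≡12 → M
V(21)+N(13): 34≡8 → I
K(10)+S(18): 28≡2 → C
O(14)+N(13): 27≡1 → B
U(20)+S(18): 38≡12 → M

XRMICBM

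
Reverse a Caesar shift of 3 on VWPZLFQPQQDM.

STMWICNMNNAJ

V(21): 21−3=18 → S
W(22): 22−3=19 → T
P(15): 15−3=12 → M
Z(25): 25−3=22 → W
L(11): 11−3=8 → I
F(5): 5−3=2 → C
Q(16): 16−3=13 → N
P(15): 15−3=12 → M
Q(16): 16−3=13 → N
Q(16): 16−3=13 → N
D(3): 3−3=0 → A
M(12): 12−3=9 → J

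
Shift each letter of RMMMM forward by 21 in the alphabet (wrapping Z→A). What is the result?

R(17): 17+21=38≡12 → M
M(12): 12+21=33≡7 → H
M(12): 12+21=33≡7 → H
M(12): 12+21=33≡7 → H
M(12): 12+21=33≡7 → H

MHHHH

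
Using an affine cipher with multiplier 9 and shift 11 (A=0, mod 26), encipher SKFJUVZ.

RXEOJSC

S(18): 9·18+11=173≡17 → R
K(10): 9·10+11=101≡23 → X
F(5): 9·5+11=56≡4 → E
J(9): 9·9+11=92≡14 → O
U(20): 9·20+11=191≡9 → J
V(21): 9·21+11=200≡18 → S
Z(25): 9·25+11=236≡2 → C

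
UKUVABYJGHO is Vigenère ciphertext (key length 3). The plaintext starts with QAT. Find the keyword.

Subtract each crib letter from the matching ciphertext letter (mod 26):
U(20)−Q(16)=4 → E
K(10)−A(0)=10 → K
U(20)−T(19)=1 → B

EKB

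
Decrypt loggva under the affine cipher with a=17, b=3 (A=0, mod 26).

The inverse of 17 mod 26 is 23, since 17·23=391≡1. Apply D(y)=23·(y−3) mod 26:
l(11): 23·(11−3)=184≡2 → c
o(14): 23·(14−3)=253≡19 → t
g(6): 23·(6−3)=69≡17 → r
g(6): 23·(6−3)=69≡17 → r
v(21): 23·(21−3)=414≡24 → y
a(0): 23·(0−3)=-69≡9 → j

ctrryj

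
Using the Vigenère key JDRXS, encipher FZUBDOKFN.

Repeat the key across the message: JDRXSJDRX
F(5)+J(9): 14 → O
Z(25)+D(3): 28≡2 → C
U(20)+R(17): 37≡11 → L
B(1)+X(23): 24 → Y
D(3)+S(18): 21 → V
O(14)+J(9): 23 → X
K(10)+D(3): 13 → N
F(5)+R(17): 22 → W
N(13)+X(23): 36≡10 → K

OCLYVXNWK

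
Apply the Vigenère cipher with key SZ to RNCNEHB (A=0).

JMUMWGT

Repeat the key across the message: SZSZSZS
R(17)+S(18): 35≡9 → J
N(13)+Z(25): 38≡12 → M
C(2)+S(18): 20 → U
N(13)+Z(25): 38≡12 → M
E(4)+S(18): 22 → W
H(7)+Z(25): 32≡6 → G
B(1)+S(18): 19 → T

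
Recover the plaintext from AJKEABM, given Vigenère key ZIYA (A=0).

Repeat the key across the ciphertext: ZIYAZIY
A(0)−Z(25): -25≡1 → B
J(9)−I(8): 1 → B
K(10)−Y(24): -14≡12 → M
E(4)−A(0): 4 → E
A(0)−Z(25): -25≡1 → B
B(1)−I(8): -7≡19 → T
M(12)−Y(24): -12≡14 → O

BBMEBTO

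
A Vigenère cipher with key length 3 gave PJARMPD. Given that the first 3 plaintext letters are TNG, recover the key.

Subtract each crib letter from the matching ciphertext letter (mod 26):
P(15)−T(19)=-4≡22 → W
J(9)−N(13)=-4≡22 → W
A(0)−G(6)=-6≡20 → U

WWU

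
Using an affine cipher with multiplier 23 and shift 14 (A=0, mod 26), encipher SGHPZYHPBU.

S(18): 23·18+14=428≡12 → M
G(6): 23·6+14=152≡22 → W
H(7): 23·7+14=175≡19 → T
P(15): 23·15+14=359≡21 → V
Z(25): 23·25+14=589≡17 → R
Y(24): 23·24+14=566≡20 → U
H(7): 23·7+14=175≡19 → T
P(15): 23·15+14=359≡21 → V
B(1): 23·1+14=37≡11 → L
U(20): 23·20+14=474≡6 → G

MWTVRUTVLG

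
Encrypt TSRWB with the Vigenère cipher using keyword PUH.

Repeat the key across the message: PUHPU
T(19)+P(15): 34≡8 → I
S(18)+U(20): 38≡12 → M
R(17)+H(7): 24 → Y
W(22)+P(15): 37≡11 → L
B(1)+U(20): 21 → V

IMYLV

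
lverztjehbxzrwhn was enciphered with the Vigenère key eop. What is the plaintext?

Repeat the key across the ciphertext: eopeopeopeopeope
l(11)−e(4): 7 → h
v(21)−o(14): 7 → h
e(4)−p(15): -11≡15 → p
r(17)−e(4): 13 → n
z(25)−o(14): 11 → l
t(19)−p(15): 4 → e
j(9)−e(4): 5 → f
e(4)−o(14): -10≡16 → q
h(7)−p(15): -8≡18 → s
b(1)−e(4): -3≡23 → x
x(23)−o(14): 9 → j
z(25)−p(15): 10 → k
r(17)−e(4): 13 → n
w(22)−o(14): 8 → i
h(7)−p(15): -8≡18 → s
n(13)−e(4): 9 → j

hhpnlefqsxjknisj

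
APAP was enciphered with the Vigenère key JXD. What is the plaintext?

RSXG

Repeat the key across the ciphertext: JXDJ
A(0)−J(9): -9≡17 → R
P(15)−X(23): -8≡18 → S
A(0)−D(3): -3≡23 → X
P(15)−J(9): 6 → G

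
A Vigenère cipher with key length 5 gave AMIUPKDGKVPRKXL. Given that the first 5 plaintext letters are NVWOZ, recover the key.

Subtract each crib letter from the matching ciphertext letter (mod 26):
A(0)−N(13)=-13≡13 → N
M(12)−V(21)=-9≡17 → R
I(8)−W(22)=-14≡12 → M
U(20)−O(14)=6 → G
P(15)−Z(25)=-10≡16 → Q

NRMGQ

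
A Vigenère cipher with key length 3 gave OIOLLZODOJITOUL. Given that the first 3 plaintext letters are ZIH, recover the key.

PAH

Subtract each crib letter from the matching ciphertext letter (mod 26):
O(14)−Z(25)=-11≡15 → P
I(8)−I(8)=0 → A
O(14)−H(7)=7 → H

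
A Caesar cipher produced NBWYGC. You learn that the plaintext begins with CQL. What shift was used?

From the crib: N(13)−C(2)=11, so the shift is 11.

11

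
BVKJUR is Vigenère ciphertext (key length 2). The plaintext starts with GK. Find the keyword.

Subtract each crib letter from the matching ciphertext letter (mod 26):
B(1)−G(6)=-5≡21 → V
V(21)−K(10)=11 → L

VL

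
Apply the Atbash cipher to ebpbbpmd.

e(4) → v(21)
b(1) → y(24)
p(15) → k(10)
b(1) → y(24)
b(1) → y(24)
p(15) → k(10)
m(12) → n(13)
d(3) → w(22)

vykyyknw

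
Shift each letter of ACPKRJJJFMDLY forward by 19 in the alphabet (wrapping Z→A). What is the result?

A(0): 0+19=19 → T
C(2): 2+19=21 → V
P(15): 15+19=34≡8 → I
K(10): 10+19=29≡3 → D
R(17): 17+19=36≡10 → K
J(9): 9+19=28≡2 → C
J(9): 9+19=28≡2 → C
J(9): 9+19=28≡2 → C
F(5): 5+19=24 → Y
M(12): 12+19=31≡5 → F
D(3): 3+19=22 → W
L(11): 11+19=30≡4 → E
Y(24): 24+19=43≡17 → R

TVIDKCCCYFWER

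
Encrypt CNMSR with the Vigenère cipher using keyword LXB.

Repeat the key across the message: LXBLX
C(2)+L(11): 13 → N
N(13)+X(23): 36≡10 → K
M(12)+B(1): 13 → N
S(18)+L(11): 29≡3 → D
R(17)+X(23): 40≡14 → O

NKNDO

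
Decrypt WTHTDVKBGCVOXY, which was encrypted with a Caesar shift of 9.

NKYKUMBSXTMFOP

W(22): 22−9=13 → N
T(19): 19−9=10 → K
H(7): 7−9=-2≡24 → Y
T(19): 19−9=10 → K
D(3): 3−9=-6≡20 → U
V(21): 21−9=12 → M
K(10): 10−9=1 → B
B(1): 1−9=-8≡18 → S
G(6): 6−9=-3≡23 → X
C(2): 2−9=-7≡19 → T
V(21): 21−9=12 → M
O(14): 14−9=5 → F
X(23): 23−9=14 → O
Y(24): 24−9=15 → P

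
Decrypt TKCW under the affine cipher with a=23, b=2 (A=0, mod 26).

DGAC

The inverse of 23 mod 26 is 17, since 23·17=391≡1. Apply D(y)=17·(y−2) mod 26:
T(19): 17·(19−2)=289≡3 → D
K(10): 17·(10−2)=136≡6 → G
C(2): 17·(2−2)=0 → A
W(22): 17·(22−2)=340≡2 → C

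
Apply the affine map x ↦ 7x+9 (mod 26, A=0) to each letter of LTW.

L(11): 7·11+9=86≡8 → I
T(19): 7·19+9=142≡12 → M
W(22): 7·22+9=163≡7 → H

IMH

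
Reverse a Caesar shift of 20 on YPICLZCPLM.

Y(24): 24−20=4 → E
P(15): 15−20=-5≡21 → V
I(8): 8−20=-12≡14 → O
C(2): 2−20=-18≡8 → I
L(11): 11−20=-9≡17 → R
Z(25): 25−20=5 → F
C(2): 2−20=-18≡8 → I
P(15): 15−20=-5≡21 → V
L(11): 11−20=-9≡17 → R
M(12): 12−20=-8≡18 → S

EVOIRFIVRS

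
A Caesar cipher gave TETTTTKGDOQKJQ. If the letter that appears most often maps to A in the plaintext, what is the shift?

19

The most frequent ciphertext letter is T (appears 5 times).
T is position 19; A is position 0.
Shift = 19.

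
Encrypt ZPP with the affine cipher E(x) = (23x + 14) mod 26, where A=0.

Z(25): 23·25+14=589≡17 → R
P(15): 23·15+14=359≡21 → V
P(15): 23·15+14=359≡21 → V

RVV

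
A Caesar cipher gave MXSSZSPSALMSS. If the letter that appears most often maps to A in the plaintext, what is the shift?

The most frequent ciphertext letter is S (appears 6 times).
S is position 18; A is position 0.
Shift = 18.

18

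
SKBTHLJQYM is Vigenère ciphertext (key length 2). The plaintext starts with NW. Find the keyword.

FO

Subtract each crib letter from the matching ciphertext letter (mod 26):
S(18)−N(13)=5 → F
K(10)−W(22)=-12≡14 → O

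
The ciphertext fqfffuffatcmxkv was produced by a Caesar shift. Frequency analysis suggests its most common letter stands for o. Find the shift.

17

The most frequent ciphertext letter is f (appears 6 times).
f is position 5; o is position 14.
Shift = -9≡17.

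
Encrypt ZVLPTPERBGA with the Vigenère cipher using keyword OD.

NYZSHSSUPJO

Repeat the key across the message: ODODODODODO
Z(25)+O(14): 39≡13 → N
V(21)+D(3): 24 → Y
L(11)+O(14): 25 → Z
P(15)+D(3): 18 → S
T(19)+O(14): 33≡7 → H
P(15)+D(3): 18 → S
E(4)+O(14): 18 → S
R(17)+D(3): 20 → U
B(1)+O(14): 15 → P
G(6)+D(3): 9 → J
A(0)+O(14): 14 → O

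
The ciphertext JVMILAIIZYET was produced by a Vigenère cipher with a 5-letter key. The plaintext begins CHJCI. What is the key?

HODGD

Subtract each crib letter from the matching ciphertext letter (mod 26):
J(9)−C(2)=7 → H
V(21)−H(7)=14 → O
M(12)−J(9)=3 → D
I(8)−C(2)=6 → G
L(11)−I(8)=3 → D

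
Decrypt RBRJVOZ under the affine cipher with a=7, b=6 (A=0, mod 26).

JDJTRQZ

The inverse of 7 mod 26 is 15, since 7·15=105≡1. Apply D(y)=15·(y−6) mod 26:
R(17): 15·(17−6)=165≡9 → J
B(1): 15·(1−6)=-75≡3 → D
R(17): 15·(17−6)=165≡9 → J
J(9): 15·(9−6)=45≡19 → T
V(21): 15·(21−6)=225≡17 → R
O(14): 15·(14−6)=120≡16 → Q
Z(25): 15·(25−6)=285≡25 → Z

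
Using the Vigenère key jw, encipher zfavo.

Repeat the key across the message: jwjwj
z(25)+j(9): 34≡8 → i
f(5)+w(22): 27≡1 → b
a(0)+j(9): 9 → j
v(21)+w(22): 43≡17 → r
o(14)+j(9): 23 → x

ibjrx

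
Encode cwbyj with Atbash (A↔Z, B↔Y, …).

c(2) → x(23)
w(22) → d(3)
b(1) → y(24)
y(24) → b(1)
j(9) → q(16)

xdybq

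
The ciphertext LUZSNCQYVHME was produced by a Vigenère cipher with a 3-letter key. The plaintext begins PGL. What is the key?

Subtract each crib letter from the matching ciphertext letter (mod 26):
L(11)−P(15)=-4≡22 → W
U(20)−G(6)=14 → O
Z(25)−L(11)=14 → O

WOO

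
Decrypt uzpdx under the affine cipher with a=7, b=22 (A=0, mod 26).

wtzbp

The inverse of 7 mod 26 is 15, since 7·15=105≡1. Apply D(y)=15·(y−22) mod 26:
u(20): 15·(20−22)=-30≡22 → w
z(25): 15·(25−22)=45≡19 → t
p(15): 15·(15−22)=-105≡25 → z
d(3): 15·(3−22)=-285≡1 → b
x(23): 15·(23−22)=15 → p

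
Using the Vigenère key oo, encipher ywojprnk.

mkcxdfby

Repeat the key across the message: oooooooo
y(24)+o(14): 38≡12 → m
w(22)+o(14): 36≡10 → k
o(14)+o(14): 28≡2 → c
j(9)+o(14): 23 → x
p(15)+o(14): 29≡3 → d
r(17)+o(14): 31≡5 → f
n(13)+o(14): 27≡1 → b
k(10)+o(14): 24 → y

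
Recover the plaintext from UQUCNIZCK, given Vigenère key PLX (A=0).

Repeat the key across the ciphertext: PLXPLXPLX
U(20)−P(15): 5 → F
Q(16)−L(11): 5 → F
U(20)−X(23): -3≡23 → X
C(2)−P(15): -13≡13 → N
N(13)−L(11): 2 → C
I(8)−X(23): -15≡11 → L
Z(25)−P(15): 10 → K
C(2)−L(11): -9≡17 → R
K(10)−X(23): -13≡13 → N

FFXNCLKRN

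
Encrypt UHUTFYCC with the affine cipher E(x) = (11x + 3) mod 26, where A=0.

PCPEGHZZ

U(20): 11·20+3=223≡15 → P
H(7): 11·7+3=80≡2 → C
U(20): 11·20+3=223≡15 → P
T(19): 11·19+3=212≡4 → E
F(5): 11·5+3=58≡6 → G
Y(24): 11·24+3=267≡7 → H
C(2): 11·2+3=25 → Z
C(2): 11·2+3=25 → Z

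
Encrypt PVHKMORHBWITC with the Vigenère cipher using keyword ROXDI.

Repeat the key across the message: ROXDIROXDIROX
P(15)+R(17): 32≡6 → G
V(21)+O(14): 35≡9 → J
H(7)+X(23): 30≡4 → E
K(10)+D(3): 13 → N
M(12)+I(8): 20 → U
O(14)+R(17): 31≡5 → F
R(17)+O(14): 31≡5 → F
H(7)+X(23): 30≡4 → E
B(1)+D(3): 4 → E
W(22)+I(8): 30≡4 → E
I(8)+R(17): 25 → Z
T(19)+O(14): 33≡7 → H
C(2)+X(23): 25 → Z

GJENUFFEEEZHZ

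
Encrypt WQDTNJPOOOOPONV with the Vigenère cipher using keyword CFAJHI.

Repeat the key across the message: CFAJHICFAJHICFA
W(22)+C(2): 24 → Y
Q(16)+F(5): 21 → V
D(3)+A(0): 3 → D
T(19)+J(9): 28≡2 → C
N(13)+H(7): 20 → U
J(9)+I(8): 17 → R
P(15)+C(2): 17 → R
O(14)+F(5): 19 → T
O(14)+A(0): 14 → O
O(14)+J(9): 23 → X
O(14)+H(7): 21 → V
P(15)+I(8): 23 → X
O(14)+C(2): 16 → Q
N(13)+F(5): 18 → S
V(21)+A(0): 21 → V

YVDCURRTOXVXQSV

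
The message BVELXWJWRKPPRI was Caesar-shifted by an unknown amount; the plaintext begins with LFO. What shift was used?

From the crib: B(1)−L(11)=-10≡16, so the shift is 16.

16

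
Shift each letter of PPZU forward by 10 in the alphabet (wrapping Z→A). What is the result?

ZZJE

P(15): 15+10=25 → Z
P(15): 15+10=25 → Z
Z(25): 25+10=35≡9 → J
U(20): 20+10=30≡4 → E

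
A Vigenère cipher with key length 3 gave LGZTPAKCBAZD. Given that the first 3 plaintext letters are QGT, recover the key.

Subtract each crib letter from the matching ciphertext letter (mod 26):
L(11)−Q(16)=-5≡21 → V
G(6)−G(6)=0 → A
Z(25)−T(19)=6 → G

VAG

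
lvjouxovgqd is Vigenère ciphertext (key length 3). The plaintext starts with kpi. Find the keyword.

Subtract each crib letter from the matching ciphertext letter (mod 26):
l(11)−k(10)=1 → b
v(21)−p(15)=6 → g
j(9)−i(8)=1 → b

bgb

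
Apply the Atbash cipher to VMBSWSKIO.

V(21) → E(4)
M(12) → N(13)
B(1) → Y(24)
S(18) → H(7)
W(22) → D(3)
S(18) → H(7)
K(10) → P(15)
I(8) → R(17)
O(14) → L(11)

ENYHDHPRL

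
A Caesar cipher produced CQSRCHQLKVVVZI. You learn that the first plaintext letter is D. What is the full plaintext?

From the crib: C(2)−D(3)=-1≡25, so the shift is 25.
Subtract 25 from each ciphertext letter:
C(2): 2−25=-23≡3 → D
Q(16): 16−25=-9≡17 → R
S(18): 18−25=-7≡19 → T
R(17): 17−25=-8≡18 → S
C(2): 2−25=-23≡3 → D
H(7): 7−25=-18≡8 → I
Q(16): 16−25=-9≡17 → R
L(11): 11−25=-14≡12 → M
K(10): 10−25=-15≡11 → L
V(21): 21−25=-4≡22 → W
V(21): 21−25=-4≡22 → W
V(21): 21−25=-4≡22 → W
Z(25): 25−25=0 → A
I(8): 8−25=-17≡9 → J

DRTSDIRMLWWWAJ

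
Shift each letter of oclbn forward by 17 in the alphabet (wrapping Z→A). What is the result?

o(14): 14+17=31≡5 → f
c(2): 2+17=19 → t
l(11): 11+17=28≡2 → c
b(1): 1+17=18 → s
n(13): 13+17=30≡4 → e

ftcse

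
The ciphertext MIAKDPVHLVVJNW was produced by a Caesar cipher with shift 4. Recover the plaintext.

M(12): 12−4=8 → I
I(8): 8−4=4 → E
A(0): 0−4=-4≡22 → W
K(10): 10−4=6 → G
D(3): 3−4=-1≡25 → Z
P(15): 15−4=11 → L
V(21): 21−4=17 → R
H(7): 7−4=3 → D
L(11): 11−4=7 → H
V(21): 21−4=17 → R
V(21): 21−4=17 → R
J(9): 9−4=5 → F
N(13): 13−4=9 → J
W(22): 22−4=18 → S

IEWGZLRDHRRFJS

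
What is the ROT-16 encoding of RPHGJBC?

HFXWZRS

R(17): 17+16=33≡7 → H
P(15): 15+16=31≡5 → F
H(7): 7+16=23 → X
G(6): 6+16=22 → W
J(9): 9+16=25 → Z
B(1): 1+16=17 → R
C(2): 2+16=18 → S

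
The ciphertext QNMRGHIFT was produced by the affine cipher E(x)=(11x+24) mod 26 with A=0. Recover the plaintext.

The inverse of 11 mod 26 is 19, since 11·19=209≡1. Apply D(y)=19·(y−24) mod 26:
Q(16): 19·(16−24)=-152≡4 → E
N(13): 19·(13−24)=-209≡25 → Z
M(12): 19·(12−24)=-228≡6 → G
R(17): 19·(17−24)=-133≡23 → X
G(6): 19·(6−24)=-342≡22 → W
H(7): 19·(7−24)=-323≡15 → P
I(8): 19·(8−24)=-304≡8 → I
F(5): 19·(5−24)=-361≡3 → D
T(19): 19·(19−24)=-95≡9 → J

EZGXWPIDJ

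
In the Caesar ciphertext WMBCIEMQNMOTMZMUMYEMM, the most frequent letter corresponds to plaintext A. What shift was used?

The most frequent ciphertext letter is M (appears 8 times).
M is position 12; A is position 0.
Shift = 12.

12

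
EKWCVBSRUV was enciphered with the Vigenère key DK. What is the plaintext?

Repeat the key across the ciphertext: DKDKDKDKDK
E(4)−D(3): 1 → B
K(10)−K(10): 0 → A
W(22)−D(3): 19 → T
C(2)−K(10): -8≡18 → S
V(21)−D(3): 18 → S
B(1)−K(10): -9≡17 → R
S(18)−D(3): 15 → P
R(17)−K(10): 7 → H
U(20)−D(3): 17 → R
V(21)−K(10): 11 → L

BATSSRPHRL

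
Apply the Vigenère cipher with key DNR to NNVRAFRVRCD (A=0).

Repeat the key across the message: DNRDNRDNRDN
N(13)+D(3): 16 → Q
N(13)+N(13): 26≡0 → A
V(21)+R(17): 38≡12 → M
R(17)+D(3): 20 → U
A(0)+N(13): 13 → N
F(5)+R(17): 22 → W
R(17)+D(3): 20 → U
V(21)+N(13): 34≡8 → I
R(17)+R(17): 34≡8 → I
C(2)+D(3): 5 → F
D(3)+N(13): 16 → Q

QAMUNWUIIFQ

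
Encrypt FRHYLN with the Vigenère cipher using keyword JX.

OOQVUK

Repeat the key across the message: JXJXJX
F(5)+J(9): 14 → O
R(17)+X(23): 40≡14 → O
H(7)+J(9): 16 → Q
Y(24)+X(23): 47≡21 → V
L(11)+J(9): 20 → U
N(13)+X(23): 36≡10 → K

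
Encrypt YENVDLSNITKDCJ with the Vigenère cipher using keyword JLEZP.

Repeat the key across the message: JLEZPJLEZPJLEZ
Y(24)+J(9): 33≡7 → H
E(4)+L(11): 15 → P
N(13)+E(4): 17 → R
V(21)+Z(25): 46≡20 → U
D(3)+P(15): 18 → S
L(11)+J(9): 20 → U
S(18)+L(11): 29≡3 → D
N(13)+E(4): 17 → R
I(8)+Z(25): 33≡7 → H
T(19)+P(15): 34≡8 → I
K(10)+J(9): 19 → T
D(3)+L(11): 14 → O
C(2)+E(4): 6 → G
J(9)+Z(25): 34≡8 → I

HPRUSUDRHITOGI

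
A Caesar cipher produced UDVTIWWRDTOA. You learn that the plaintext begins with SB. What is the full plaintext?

From the crib: U(20)−S(18)=2, so the shift is 2.
Subtract 2 from each ciphertext letter:
U(20): 20−2=18 → S
D(3): 3−2=1 → B
V(21): 21−2=19 → T
T(19): 19−2=17 → R
I(8): 8−2=6 → G
W(22): 22−2=20 → U
W(22): 22−2=20 → U
R(17): 17−2=15 → P
D(3): 3−2=1 → B
T(19): 19−2=17 → R
O(14): 14−2=12 → M
A(0): 0−2=-2≡24 → Y

SBTRGUUPBRMY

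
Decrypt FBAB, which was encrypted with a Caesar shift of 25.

F(5): 5−25=-20≡6 → G
B(1): 1−25=-24≡2 → C
A(0): 0−25=-25≡1 → B
B(1): 1−25=-24≡2 → C

GCBC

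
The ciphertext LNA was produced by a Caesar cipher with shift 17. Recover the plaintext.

UWJ

L(11): 11−17=-6≡20 → U
N(13): 13−17=-4≡22 → W
A(0): 0−17=-17≡9 → J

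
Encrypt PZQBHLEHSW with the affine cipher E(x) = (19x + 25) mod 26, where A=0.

YGRSCAXCDB

P(15): 19·15+25=310≡24 → Y
Z(25): 19·25+25=500≡6 → G
Q(16): 19·16+25=329≡17 → R
B(1): 19·1+25=44≡18 → S
H(7): 19·7+25=158≡2 → C
L(11): 19·11+25=234≡0 → A
E(4): 19·4+25=101≡23 → X
H(7): 19·7+25=158≡2 → C
S(18): 19·18+25=367≡3 → D
W(22): 19·22+25=443≡1 → B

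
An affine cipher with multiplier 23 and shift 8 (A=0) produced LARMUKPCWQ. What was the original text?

The inverse of 23 mod 26 is 17, since 23·17=391≡1. Apply D(y)=17·(y−8) mod 26:
L(11): 17·(11−8)=51≡25 → Z
A(0): 17·(0−8)=-136≡20 → U
R(17): 17·(17−8)=153≡23 → X
M(12): 17·(12−8)=68≡16 → Q
U(20): 17·(20−8)=204≡22 → W
K(10): 17·(10−8)=34≡8 → I
P(15): 17·(15−8)=119≡15 → P
C(2): 17·(2−8)=-102≡2 → C
W(22): 17·(22−8)=238≡4 → E
Q(16): 17·(16−8)=136≡6 → G

ZUXQWIPCEG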